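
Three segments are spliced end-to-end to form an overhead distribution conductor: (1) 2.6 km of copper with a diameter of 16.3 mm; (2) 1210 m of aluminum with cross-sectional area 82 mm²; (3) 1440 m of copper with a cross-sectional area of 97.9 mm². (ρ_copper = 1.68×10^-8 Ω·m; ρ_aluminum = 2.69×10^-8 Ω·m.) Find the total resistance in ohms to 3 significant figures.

Seg 1: A = π(d/2)² = π(8.1500e-03 m)² = 2.087e-04 m²
R_1 = (1.68×10^-8)(2600)/(2.087e-04) = 0.2093 Ω
Seg 2: A = 82 mm² = 8.200e-05 m²
R_2 = (2.69×10^-8)(1210)/(8.200e-05) = 0.3969 Ω
Seg 3: A = 97.9 mm² = 9.790e-05 m²
R_3 = (1.68×10^-8)(1440)/(9.790e-05) = 0.2471 Ω
R_total = R_1 + R_2 + R_3 = 0.853 Ω

0.853 Ω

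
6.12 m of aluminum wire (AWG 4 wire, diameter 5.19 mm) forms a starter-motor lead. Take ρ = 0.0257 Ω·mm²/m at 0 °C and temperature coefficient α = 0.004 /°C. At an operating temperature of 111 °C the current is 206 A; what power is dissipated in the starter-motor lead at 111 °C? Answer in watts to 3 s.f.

ρ = 0.0257 Ω·mm²/m = 2.57×10^-8 Ω·m
A = π(5.19/2 mm)² = π(2.5950e-03 m)² = 2.116e-05 m²
R₍0₎ = ρL/A = (2.57×10^-8)(6.12)/(2.116e-05) = 0.007435 Ω
R₍111₎ = R₍0₎(1 + αΔT) = 0.007435 × (1 + 0.004×111) = 0.01074 Ω
P = I²R = (206)² × 0.01074 = 456 W

456 W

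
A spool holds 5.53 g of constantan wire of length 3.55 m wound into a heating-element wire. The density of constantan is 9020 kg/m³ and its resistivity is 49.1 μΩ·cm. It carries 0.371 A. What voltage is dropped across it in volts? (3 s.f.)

3.74 V

ρ = 49.1 μΩ·cm = 4.91×10^-7 Ω·m
A = m/(density·L) = 0.00553/(9020×3.55) = 1.7270e-07 m²
R = ρL/A = (4.91×10^-7)(3.55)/(1.7270e-07) = 10.09 Ω
V = IR = 0.371 × 10.09 = 3.74 V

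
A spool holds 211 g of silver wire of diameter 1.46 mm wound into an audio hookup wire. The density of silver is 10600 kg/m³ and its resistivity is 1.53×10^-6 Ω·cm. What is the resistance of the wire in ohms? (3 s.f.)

ρ = 1.53×10^-6 Ω·cm = 1.53×10^-8 Ω·m
A = π(d/2)² = π(7.3000e-04 m)² = 1.6742e-06 m²
L = m/(density·A) = 0.211/(10600×1.6742e-06) = 11.89 m
R = ρL/A = (1.53×10^-8)(11.89)/(1.6742e-06) = 0.109 Ω

0.109 Ω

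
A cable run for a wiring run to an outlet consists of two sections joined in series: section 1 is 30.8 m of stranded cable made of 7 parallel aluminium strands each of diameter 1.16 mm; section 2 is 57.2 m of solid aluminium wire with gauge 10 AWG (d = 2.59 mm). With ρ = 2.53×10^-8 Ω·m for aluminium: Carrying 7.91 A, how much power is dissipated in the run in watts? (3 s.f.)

Section 1: A_strand = π(5.8000e-04)² = 1.057e-06 m²; R₁ = ρL/(N·A_s) = (2.53×10^-8)(30.8)/(7×1.057e-06) = 0.1053 Ω
Section 2: A = π(2.59/2 mm)² = π(1.2950e-03 m)² = 5.269e-06 m²
R₂ = (2.53×10^-8)(57.2)/(5.269e-06) = 0.2747 Ω
R = R₁ + R₂ = 0.38 Ω
P = I²R = (7.91)² × 0.38 = 23.8 W

23.8 W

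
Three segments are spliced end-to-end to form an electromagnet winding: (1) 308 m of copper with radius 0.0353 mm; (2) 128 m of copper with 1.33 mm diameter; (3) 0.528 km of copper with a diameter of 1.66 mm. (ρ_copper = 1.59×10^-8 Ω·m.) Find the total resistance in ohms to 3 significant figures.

1260 Ω

Seg 1: A = πr² = π(3.5300e-05 m)² = 3.915e-09 m²
R_1 = (1.59×10^-8)(308)/(3.915e-09) = 1251 Ω
Seg 2: A = π(d/2)² = π(6.6500e-04 m)² = 1.389e-06 m²
R_2 = (1.59×10^-8)(128)/(1.389e-06) = 1.465 Ω
Seg 3: A = π(d/2)² = π(8.3000e-04 m)² = 2.164e-06 m²
R_3 = (1.59×10^-8)(528)/(2.164e-06) = 3.879 Ω
R_total = R_1 + R_2 + R_3 = 1260 Ω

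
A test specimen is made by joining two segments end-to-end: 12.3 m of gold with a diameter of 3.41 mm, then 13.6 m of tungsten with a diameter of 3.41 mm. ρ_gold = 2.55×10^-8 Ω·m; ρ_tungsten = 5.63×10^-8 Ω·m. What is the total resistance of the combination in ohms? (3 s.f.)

Segment 1: A = π(d/2)² = π(1.7050e-03 m)² = 9.133e-06 m²
R₁ = ρL/A = (2.55×10^-8)(12.3)/(9.133e-06) = 0.03434 Ω
R₂ = (5.63×10^-8)(13.6)/(9.133e-06) = 0.08384 Ω
R = R₁ + R₂ = 0.118 Ω

0.118 Ω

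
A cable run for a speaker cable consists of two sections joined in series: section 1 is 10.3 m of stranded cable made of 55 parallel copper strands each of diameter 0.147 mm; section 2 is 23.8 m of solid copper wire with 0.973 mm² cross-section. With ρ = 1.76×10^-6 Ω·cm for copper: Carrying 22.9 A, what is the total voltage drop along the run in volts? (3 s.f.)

14.3 V

ρ = 1.76×10^-6 Ω·cm = 1.76×10^-8 Ω·m
Section 1: A_strand = π(7.3500e-05)² = 1.697e-08 m²; R₁ = ρL/(N·A_s) = (1.76×10^-8)(10.3)/(55×1.697e-08) = 0.1942 Ω
Section 2: A = 0.973 mm² = 9.730e-07 m²
R₂ = (1.76×10^-8)(23.8)/(9.730e-07) = 0.4305 Ω
R = R₁ + R₂ = 0.6247 Ω
V = IR = 22.9 × 0.6247 = 14.3 V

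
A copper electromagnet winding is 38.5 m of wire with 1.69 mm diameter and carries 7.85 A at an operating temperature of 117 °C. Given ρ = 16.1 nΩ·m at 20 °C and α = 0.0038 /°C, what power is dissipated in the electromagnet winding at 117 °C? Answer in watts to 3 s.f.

23.3 W

ρ = 16.1 nΩ·m = 1.61×10^-8 Ω·m
A = π(d/2)² = π(8.4500e-04 m)² = 2.243e-06 m²
R₍20₎ = ρL/A = (1.61×10^-8)(38.5)/(2.243e-06) = 0.2763 Ω
R₍117₎ = R₍20₎(1 + αΔT) = 0.2763 × (1 + 0.0038×97) = 0.3782 Ω
P = I²R = (7.85)² × 0.3782 = 23.3 W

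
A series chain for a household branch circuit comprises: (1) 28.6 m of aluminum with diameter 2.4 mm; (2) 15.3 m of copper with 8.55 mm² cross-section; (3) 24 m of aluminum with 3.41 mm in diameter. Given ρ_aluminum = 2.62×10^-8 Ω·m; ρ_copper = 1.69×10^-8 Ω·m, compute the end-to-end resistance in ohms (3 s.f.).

0.265 Ω

Seg 1: A = π(d/2)² = π(1.2000e-03 m)² = 4.524e-06 m²
R_1 = (2.62×10^-8)(28.6)/(4.524e-06) = 0.1656 Ω
Seg 2: A = 8.55 mm² = 8.550e-06 m²
R_2 = (1.69×10^-8)(15.3)/(8.550e-06) = 0.03024 Ω
Seg 3: A = π(d/2)² = π(1.7050e-03 m)² = 9.133e-06 m²
R_3 = (2.62×10^-8)(24)/(9.133e-06) = 0.06885 Ω
R_total = R_1 + R_2 + R_3 = 0.265 Ω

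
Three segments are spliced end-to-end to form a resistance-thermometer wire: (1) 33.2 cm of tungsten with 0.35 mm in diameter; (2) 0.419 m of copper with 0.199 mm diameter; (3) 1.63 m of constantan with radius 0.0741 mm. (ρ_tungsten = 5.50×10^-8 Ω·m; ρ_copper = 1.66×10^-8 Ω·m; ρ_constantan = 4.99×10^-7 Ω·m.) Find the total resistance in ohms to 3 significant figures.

47.6 Ω

Seg 1: A = π(d/2)² = π(1.7500e-04 m)² = 9.621e-08 m²
R_1 = (5.50×10^-8)(0.332)/(9.621e-08) = 0.1898 Ω
Seg 2: A = π(d/2)² = π(9.9500e-05 m)² = 3.110e-08 m²
R_2 = (1.66×10^-8)(0.419)/(3.110e-08) = 0.2236 Ω
Seg 3: A = πr² = π(7.4100e-05 m)² = 1.725e-08 m²
R_3 = (4.99×10^-7)(1.63)/(1.725e-08) = 47.15 Ω
R_total = R_1 + R_2 + R_3 = 47.6 Ω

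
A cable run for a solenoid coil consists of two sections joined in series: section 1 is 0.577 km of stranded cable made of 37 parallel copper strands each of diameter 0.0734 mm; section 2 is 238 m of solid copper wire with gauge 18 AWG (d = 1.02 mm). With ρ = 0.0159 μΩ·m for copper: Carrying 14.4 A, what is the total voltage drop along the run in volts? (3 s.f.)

911 V

ρ = 0.0159 μΩ·m = 1.59×10^-8 Ω·m
Section 1: A_strand = π(3.6700e-05)² = 4.231e-09 m²; R₁ = ρL/(N·A_s) = (1.59×10^-8)(577)/(37×4.231e-09) = 58.6 Ω
Section 2: A = π(1.02/2 mm)² = π(5.1000e-04 m)² = 8.171e-07 m²
R₂ = (1.59×10^-8)(238)/(8.171e-07) = 4.631 Ω
R = R₁ + R₂ = 63.23 Ω
V = IR = 14.4 × 63.23 = 911 V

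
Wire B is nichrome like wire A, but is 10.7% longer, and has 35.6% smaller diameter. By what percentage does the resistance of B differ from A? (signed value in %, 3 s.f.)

R ∝ L/d², so R_B/R_A = (1 + 10.7/100) × (1 − 35.6/100)⁻²
= 1.107 × 2.411 = 2.669
(R_B − R_A)/R_A = 2.669 − 1 = 167%

167%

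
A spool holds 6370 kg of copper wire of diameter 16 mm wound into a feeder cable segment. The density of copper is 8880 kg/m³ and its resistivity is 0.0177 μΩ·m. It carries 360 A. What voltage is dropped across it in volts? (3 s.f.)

113 V

ρ = 0.0177 μΩ·m = 1.77×10^-8 Ω·m
A = π(d/2)² = π(8.0000e-03 m)² = 2.0106e-04 m²
L = m/(density·A) = 6370/(8880×2.0106e-04) = 3568 m
R = ρL/A = (1.77×10^-8)(3568)/(2.0106e-04) = 0.3141 Ω
V = IR = 360 × 0.3141 = 113 V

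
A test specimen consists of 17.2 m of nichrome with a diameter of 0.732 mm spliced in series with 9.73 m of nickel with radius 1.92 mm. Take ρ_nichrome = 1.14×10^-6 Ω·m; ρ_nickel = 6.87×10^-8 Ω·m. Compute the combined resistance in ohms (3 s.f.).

Segment 1: A = π(d/2)² = π(3.6600e-04 m)² = 4.208e-07 m²
R₁ = ρL/A = (1.14×10^-6)(17.2)/(4.208e-07) = 46.59 Ω
Segment 2: A = πr² = π(1.9200e-03 m)² = 1.158e-05 m²
R₂ = (6.87×10^-8)(9.73)/(1.158e-05) = 0.05772 Ω
R = R₁ + R₂ = 46.7 Ω

46.7 Ω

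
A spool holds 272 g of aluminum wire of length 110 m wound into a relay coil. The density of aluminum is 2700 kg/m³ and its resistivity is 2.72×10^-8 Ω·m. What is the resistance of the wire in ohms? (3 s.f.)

A = m/(density·L) = 0.272/(2700×110) = 9.1582e-07 m²
R = ρL/A = (2.72×10^-8)(110)/(9.1582e-07) = 3.27 Ω

3.27 Ω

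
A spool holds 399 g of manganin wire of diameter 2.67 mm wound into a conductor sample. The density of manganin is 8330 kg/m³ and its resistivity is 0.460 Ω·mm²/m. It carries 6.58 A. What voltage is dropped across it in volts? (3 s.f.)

ρ = 0.460 Ω·mm²/m = 4.60×10^-7 Ω·m
A = π(d/2)² = π(1.3350e-03 m)² = 5.5990e-06 m²
L = m/(density·A) = 0.399/(8330×5.5990e-06) = 8.555 m
R = ρL/A = (4.60×10^-7)(8.555)/(5.5990e-06) = 0.7028 Ω
V = IR = 6.58 × 0.7028 = 4.62 V

4.62 V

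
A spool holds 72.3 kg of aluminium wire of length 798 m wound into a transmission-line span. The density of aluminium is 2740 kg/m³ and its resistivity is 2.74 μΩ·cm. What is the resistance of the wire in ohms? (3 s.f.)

ρ = 2.74 μΩ·cm = 2.74×10^-8 Ω·m
A = m/(density·L) = 72.3/(2740×798) = 3.3066e-05 m²
R = ρL/A = (2.74×10^-8)(798)/(3.3066e-05) = 0.661 Ω

0.661 Ω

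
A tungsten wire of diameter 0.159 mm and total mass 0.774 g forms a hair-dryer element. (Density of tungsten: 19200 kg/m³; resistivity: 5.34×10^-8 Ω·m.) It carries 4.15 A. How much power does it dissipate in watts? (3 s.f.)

94.0 W

A = π(d/2)² = π(7.9500e-05 m)² = 1.9856e-08 m²
L = m/(density·A) = 7.740×10^-4/(19200×1.9856e-08) = 2.03 m
R = ρL/A = (5.34×10^-8)(2.03)/(1.9856e-08) = 5.46 Ω
P = I²R = (4.15)² × 5.46 = 94.0 W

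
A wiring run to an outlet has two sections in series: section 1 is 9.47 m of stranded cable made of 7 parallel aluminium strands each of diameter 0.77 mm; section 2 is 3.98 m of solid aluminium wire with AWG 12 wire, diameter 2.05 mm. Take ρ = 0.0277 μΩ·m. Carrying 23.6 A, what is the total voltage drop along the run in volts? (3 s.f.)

ρ = 0.0277 μΩ·m = 2.77×10^-8 Ω·m
Section 1: A_strand = π(3.8500e-04)² = 4.657e-07 m²; R₁ = ρL/(N·A_s) = (2.77×10^-8)(9.47)/(7×4.657e-07) = 0.08047 Ω
Section 2: A = π(2.05/2 mm)² = π(1.0250e-03 m)² = 3.301e-06 m²
R₂ = (2.77×10^-8)(3.98)/(3.301e-06) = 0.0334 Ω
R = R₁ + R₂ = 0.1139 Ω
V = IR = 23.6 × 0.1139 = 2.69 V

2.69 V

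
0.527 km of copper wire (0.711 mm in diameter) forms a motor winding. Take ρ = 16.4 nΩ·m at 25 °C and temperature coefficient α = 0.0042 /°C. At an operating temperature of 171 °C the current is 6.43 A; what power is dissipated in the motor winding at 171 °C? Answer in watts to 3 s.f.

1450 W

ρ = 16.4 nΩ·m = 1.64×10^-8 Ω·m
A = π(d/2)² = π(3.5550e-04 m)² = 3.970e-07 m²
R₍25₎ = ρL/A = (1.64×10^-8)(527)/(3.970e-07) = 21.77 Ω
R₍171₎ = R₍25₎(1 + αΔT) = 21.77 × (1 + 0.0042×146) = 35.12 Ω
P = I²R = (6.43)² × 35.12 = 1450 W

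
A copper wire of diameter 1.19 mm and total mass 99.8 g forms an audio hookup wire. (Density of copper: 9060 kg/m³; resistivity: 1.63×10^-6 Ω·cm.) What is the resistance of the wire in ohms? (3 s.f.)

0.145 Ω

ρ = 1.63×10^-6 Ω·cm = 1.63×10^-8 Ω·m
A = π(d/2)² = π(5.9500e-04 m)² = 1.1122e-06 m²
L = m/(density·A) = 0.0998/(9060×1.1122e-06) = 9.904 m
R = ρL/A = (1.63×10^-8)(9.904)/(1.1122e-06) = 0.145 Ω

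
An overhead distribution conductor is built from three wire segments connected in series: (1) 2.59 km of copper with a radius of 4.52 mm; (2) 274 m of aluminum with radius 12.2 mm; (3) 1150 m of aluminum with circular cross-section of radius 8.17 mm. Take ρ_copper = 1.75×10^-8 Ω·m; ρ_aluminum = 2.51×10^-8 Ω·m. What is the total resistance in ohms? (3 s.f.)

0.859 Ω

Seg 1: A = πr² = π(4.5200e-03 m)² = 6.418e-05 m²
R_1 = (1.75×10^-8)(2590)/(6.418e-05) = 0.7062 Ω
Seg 2: A = πr² = π(1.2200e-02 m)² = 4.676e-04 m²
R_2 = (2.51×10^-8)(274)/(4.676e-04) = 0.01471 Ω
Seg 3: A = πr² = π(8.1700e-03 m)² = 2.097e-04 m²
R_3 = (2.51×10^-8)(1150)/(2.097e-04) = 0.1377 Ω
R_total = R_1 + R_2 + R_3 = 0.859 Ω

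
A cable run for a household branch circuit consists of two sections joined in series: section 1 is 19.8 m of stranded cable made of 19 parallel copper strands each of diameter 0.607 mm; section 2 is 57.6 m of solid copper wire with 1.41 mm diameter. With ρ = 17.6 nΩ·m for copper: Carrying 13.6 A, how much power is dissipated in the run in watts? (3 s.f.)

ρ = 17.6 nΩ·m = 1.76×10^-8 Ω·m
Section 1: A_strand = π(3.0350e-04)² = 2.894e-07 m²; R₁ = ρL/(N·A_s) = (1.76×10^-8)(19.8)/(19×2.894e-07) = 0.06338 Ω
Section 2: A = π(d/2)² = π(7.0500e-04 m)² = 1.561e-06 m²
R₂ = (1.76×10^-8)(57.6)/(1.561e-06) = 0.6492 Ω
R = R₁ + R₂ = 0.7126 Ω
P = I²R = (13.6)² × 0.7126 = 132 W

132 W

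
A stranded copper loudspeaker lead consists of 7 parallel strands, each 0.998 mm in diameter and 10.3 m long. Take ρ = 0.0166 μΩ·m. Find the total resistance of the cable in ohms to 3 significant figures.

ρ = 0.0166 μΩ·m = 1.66×10^-8 Ω·m
A_strand = π(4.9900e-04 m)² = 7.823e-07 m²
R_strand = ρL/A = (1.66×10^-8)(10.3)/(7.823e-07) = 0.2186 Ω
R_total = R_strand/N = 0.2186/7 = 0.0312 Ω

0.0312 Ω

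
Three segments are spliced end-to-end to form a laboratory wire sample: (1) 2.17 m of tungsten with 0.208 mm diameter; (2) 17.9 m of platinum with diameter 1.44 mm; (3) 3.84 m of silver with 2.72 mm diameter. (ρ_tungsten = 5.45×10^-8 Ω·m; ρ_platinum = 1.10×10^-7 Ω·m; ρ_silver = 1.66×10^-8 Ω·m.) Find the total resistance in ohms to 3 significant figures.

4.70 Ω

Seg 1: A = π(d/2)² = π(1.0400e-04 m)² = 3.398e-08 m²
R_1 = (5.45×10^-8)(2.17)/(3.398e-08) = 3.48 Ω
Seg 2: A = π(d/2)² = π(7.2000e-04 m)² = 1.629e-06 m²
R_2 = (1.10×10^-7)(17.9)/(1.629e-06) = 1.209 Ω
Seg 3: A = π(d/2)² = π(1.3600e-03 m)² = 5.811e-06 m²
R_3 = (1.66×10^-8)(3.84)/(5.811e-06) = 0.01097 Ω
R_total = R_1 + R_2 + R_3 = 4.70 Ω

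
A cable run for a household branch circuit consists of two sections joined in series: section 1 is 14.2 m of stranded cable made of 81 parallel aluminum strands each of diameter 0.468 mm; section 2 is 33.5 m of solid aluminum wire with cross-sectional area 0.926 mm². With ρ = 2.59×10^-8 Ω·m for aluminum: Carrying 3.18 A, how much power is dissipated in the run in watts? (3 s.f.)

Section 1: A_strand = π(2.3400e-04)² = 1.720e-07 m²; R₁ = ρL/(N·A_s) = (2.59×10^-8)(14.2)/(81×1.720e-07) = 0.02639 Ω
Section 2: A = 0.926 mm² = 9.260e-07 m²
R₂ = (2.59×10^-8)(33.5)/(9.260e-07) = 0.937 Ω
R = R₁ + R₂ = 0.9634 Ω
P = I²R = (3.18)² × 0.9634 = 9.74 W

9.74 W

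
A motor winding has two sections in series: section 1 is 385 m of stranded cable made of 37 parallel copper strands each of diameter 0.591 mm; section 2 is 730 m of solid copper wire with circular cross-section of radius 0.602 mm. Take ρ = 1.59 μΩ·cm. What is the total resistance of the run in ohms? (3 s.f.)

ρ = 1.59 μΩ·cm = 1.59×10^-8 Ω·m
Section 1: A_strand = π(2.9550e-04)² = 2.743e-07 m²; R₁ = ρL/(N·A_s) = (1.59×10^-8)(385)/(37×2.743e-07) = 0.6031 Ω
Section 2: A = πr² = π(6.0200e-04 m)² = 1.139e-06 m²
R₂ = (1.59×10^-8)(730)/(1.139e-06) = 10.19 Ω
R = R₁ + R₂ = 10.8 Ω

10.8 Ω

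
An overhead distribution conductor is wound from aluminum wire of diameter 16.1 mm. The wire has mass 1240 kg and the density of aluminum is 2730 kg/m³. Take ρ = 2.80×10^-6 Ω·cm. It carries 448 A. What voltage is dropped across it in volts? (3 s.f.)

ρ = 2.80×10^-6 Ω·cm = 2.80×10^-8 Ω·m
A = π(d/2)² = π(8.0500e-03 m)² = 2.0358e-04 m²
L = m/(density·A) = 1240/(2730×2.0358e-04) = 2231 m
R = ρL/A = (2.80×10^-8)(2231)/(2.0358e-04) = 0.3069 Ω
V = IR = 448 × 0.3069 = 137 V

137 V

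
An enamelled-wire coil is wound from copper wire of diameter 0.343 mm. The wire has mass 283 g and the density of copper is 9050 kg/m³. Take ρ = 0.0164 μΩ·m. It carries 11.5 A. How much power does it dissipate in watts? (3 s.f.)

7940 W

ρ = 0.0164 μΩ·m = 1.64×10^-8 Ω·m
A = π(d/2)² = π(1.7150e-04 m)² = 9.2401e-08 m²
L = m/(density·A) = 0.283/(9050×9.2401e-08) = 338.4 m
R = ρL/A = (1.64×10^-8)(338.4)/(9.2401e-08) = 60.07 Ω
P = I²R = (11.5)² × 60.07 = 7940 W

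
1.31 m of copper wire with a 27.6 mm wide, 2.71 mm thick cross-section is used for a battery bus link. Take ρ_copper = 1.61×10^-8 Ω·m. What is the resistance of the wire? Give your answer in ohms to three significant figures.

A = 27.6 × 2.71 mm² = 74.8 mm² = 7.480e-05 m²
R = ρL/A = (1.61×10^-8)(1.31 m)/(7.480e-05 m²) = 2.82×10^-4 Ω

2.82×10^-4 Ω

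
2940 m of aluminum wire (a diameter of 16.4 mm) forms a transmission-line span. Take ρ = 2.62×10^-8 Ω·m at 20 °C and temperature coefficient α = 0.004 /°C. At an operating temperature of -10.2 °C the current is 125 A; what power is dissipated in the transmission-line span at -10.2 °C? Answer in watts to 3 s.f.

5010 W

A = π(d/2)² = π(8.2000e-03 m)² = 2.112e-04 m²
R₍20₎ = ρL/A = (2.62×10^-8)(2940)/(2.112e-04) = 0.3646 Ω
R₍-10.2₎ = R₍20₎(1 + αΔT) = 0.3646 × (1 + 0.004×-30.2) = 0.3206 Ω
P = I²R = (125)² × 0.3206 = 5010 W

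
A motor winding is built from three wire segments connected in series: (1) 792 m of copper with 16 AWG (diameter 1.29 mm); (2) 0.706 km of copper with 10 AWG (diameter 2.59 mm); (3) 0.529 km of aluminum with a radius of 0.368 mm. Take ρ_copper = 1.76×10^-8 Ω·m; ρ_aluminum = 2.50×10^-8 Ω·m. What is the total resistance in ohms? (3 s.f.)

44.1 Ω

Seg 1: A = π(1.29/2 mm)² = π(6.4500e-04 m)² = 1.307e-06 m²
R_1 = (1.76×10^-8)(792)/(1.307e-06) = 10.67 Ω
Seg 2: A = π(2.59/2 mm)² = π(1.2950e-03 m)² = 5.269e-06 m²
R_2 = (1.76×10^-8)(706)/(5.269e-06) = 2.358 Ω
Seg 3: A = πr² = π(3.6800e-04 m)² = 4.254e-07 m²
R_3 = (2.50×10^-8)(529)/(4.254e-07) = 31.08 Ω
R_total = R_1 + R_2 + R_3 = 44.1 Ω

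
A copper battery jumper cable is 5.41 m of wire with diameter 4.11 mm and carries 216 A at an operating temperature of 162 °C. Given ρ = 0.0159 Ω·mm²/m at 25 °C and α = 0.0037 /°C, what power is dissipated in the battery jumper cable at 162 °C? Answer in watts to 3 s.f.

ρ = 0.0159 Ω·mm²/m = 1.59×10^-8 Ω·m
A = π(d/2)² = π(2.0550e-03 m)² = 1.327e-05 m²
R₍25₎ = ρL/A = (1.59×10^-8)(5.41)/(1.327e-05) = 0.006484 Ω
R₍162₎ = R₍25₎(1 + αΔT) = 0.006484 × (1 + 0.0037×137) = 0.00977 Ω
P = I²R = (216)² × 0.00977 = 456 W

456 W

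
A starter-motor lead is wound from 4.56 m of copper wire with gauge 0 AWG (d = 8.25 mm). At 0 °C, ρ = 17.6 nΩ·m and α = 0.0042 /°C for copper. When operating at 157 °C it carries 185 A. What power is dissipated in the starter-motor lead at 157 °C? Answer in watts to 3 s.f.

ρ = 17.6 nΩ·m = 1.76×10^-8 Ω·m
A = π(8.25/2 mm)² = π(4.1250e-03 m)² = 5.346e-05 m²
R₍0₎ = ρL/A = (1.76×10^-8)(4.56)/(5.346e-05) = 0.001501 Ω
R₍157₎ = R₍0₎(1 + αΔT) = 0.001501 × (1 + 0.0042×157) = 0.002491 Ω
P = I²R = (185)² × 0.002491 = 85.3 W

85.3 W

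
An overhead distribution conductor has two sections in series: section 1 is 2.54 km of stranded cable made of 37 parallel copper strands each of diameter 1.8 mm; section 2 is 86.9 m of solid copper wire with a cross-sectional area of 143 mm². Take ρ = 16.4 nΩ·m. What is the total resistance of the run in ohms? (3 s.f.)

0.452 Ω

ρ = 16.4 nΩ·m = 1.64×10^-8 Ω·m
Section 1: A_strand = π(9.0000e-04)² = 2.545e-06 m²; R₁ = ρL/(N·A_s) = (1.64×10^-8)(2540)/(37×2.545e-06) = 0.4424 Ω
Section 2: A = 143 mm² = 1.430e-04 m²
R₂ = (1.64×10^-8)(86.9)/(1.430e-04) = 0.009966 Ω
R = R₁ + R₂ = 0.452 Ω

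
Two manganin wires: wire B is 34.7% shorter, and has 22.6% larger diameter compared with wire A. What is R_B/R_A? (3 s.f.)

0.434

R ∝ L/d², so R_B/R_A = (1 − 34.7/100) × (1 + 22.6/100)⁻²
= 0.653 × 0.6653 = 0.434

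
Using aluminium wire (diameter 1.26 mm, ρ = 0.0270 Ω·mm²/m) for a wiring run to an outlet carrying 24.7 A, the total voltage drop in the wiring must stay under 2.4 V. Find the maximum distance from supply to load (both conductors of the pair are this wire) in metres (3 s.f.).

2.24 m

ρ = 0.0270 Ω·mm²/m = 2.70×10^-8 Ω·m
A = π(d/2)² = π(6.3000e-04 m)² = 1.247e-06 m²
L_max = V_max·A/(2·ρI) = (2.4)(1.247e-06)/(2×2.70×10^-8×24.7) = 2.24 m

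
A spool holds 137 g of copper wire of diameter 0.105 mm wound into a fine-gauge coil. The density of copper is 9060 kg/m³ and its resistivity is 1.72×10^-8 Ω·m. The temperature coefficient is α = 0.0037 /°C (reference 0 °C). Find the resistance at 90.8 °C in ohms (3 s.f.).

A = π(d/2)² = π(5.2500e-05 m)² = 8.6590e-09 m²
L = m/(density·A) = 0.137/(9060×8.6590e-09) = 1746 m
R = ρL/A = (1.72×10^-8)(1746)/(8.6590e-09) = 3469 Ω
R(90.8 °C) = 3469 × (1 + 0.0037×90.8) = 4630 Ω

4630 Ω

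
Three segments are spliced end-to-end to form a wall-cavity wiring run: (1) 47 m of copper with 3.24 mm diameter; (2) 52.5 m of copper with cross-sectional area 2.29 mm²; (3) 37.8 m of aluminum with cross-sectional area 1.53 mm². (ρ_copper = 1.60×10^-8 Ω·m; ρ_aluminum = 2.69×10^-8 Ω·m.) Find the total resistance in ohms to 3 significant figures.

Seg 1: A = π(d/2)² = π(1.6200e-03 m)² = 8.245e-06 m²
R_1 = (1.60×10^-8)(47)/(8.245e-06) = 0.09121 Ω
Seg 2: A = 2.29 mm² = 2.290e-06 m²
R_2 = (1.60×10^-8)(52.5)/(2.290e-06) = 0.3668 Ω
Seg 3: A = 1.53 mm² = 1.530e-06 m²
R_3 = (2.69×10^-8)(37.8)/(1.530e-06) = 0.6646 Ω
R_total = R_1 + R_2 + R_3 = 1.12 Ω

1.12 Ω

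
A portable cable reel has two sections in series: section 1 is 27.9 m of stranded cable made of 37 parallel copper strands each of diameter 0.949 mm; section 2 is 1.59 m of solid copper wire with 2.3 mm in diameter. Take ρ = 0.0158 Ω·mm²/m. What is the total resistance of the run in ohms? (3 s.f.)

0.0229 Ω

ρ = 0.0158 Ω·mm²/m = 1.58×10^-8 Ω·m
Section 1: A_strand = π(4.7450e-04)² = 7.073e-07 m²; R₁ = ρL/(N·A_s) = (1.58×10^-8)(27.9)/(37×7.073e-07) = 0.01684 Ω
Section 2: A = π(d/2)² = π(1.1500e-03 m)² = 4.155e-06 m²
R₂ = (1.58×10^-8)(1.59)/(4.155e-06) = 0.006047 Ω
R = R₁ + R₂ = 0.0229 Ω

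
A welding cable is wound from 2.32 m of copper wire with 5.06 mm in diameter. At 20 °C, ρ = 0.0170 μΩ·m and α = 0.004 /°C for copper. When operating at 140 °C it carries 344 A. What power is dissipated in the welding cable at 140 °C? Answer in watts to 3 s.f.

343 W

ρ = 0.0170 μΩ·m = 1.70×10^-8 Ω·m
A = π(d/2)² = π(2.5300e-03 m)² = 2.011e-05 m²
R₍20₎ = ρL/A = (1.70×10^-8)(2.32)/(2.011e-05) = 0.001961 Ω
R₍140₎ = R₍20₎(1 + αΔT) = 0.001961 × (1 + 0.004×120) = 0.002903 Ω
P = I²R = (344)² × 0.002903 = 343 W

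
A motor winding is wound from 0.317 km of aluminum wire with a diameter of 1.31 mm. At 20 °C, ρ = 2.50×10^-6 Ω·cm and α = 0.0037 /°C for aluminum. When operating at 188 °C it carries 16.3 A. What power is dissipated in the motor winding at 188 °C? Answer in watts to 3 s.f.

2530 W

ρ = 2.50×10^-6 Ω·cm = 2.50×10^-8 Ω·m
A = π(d/2)² = π(6.5500e-04 m)² = 1.348e-06 m²
R₍20₎ = ρL/A = (2.50×10^-8)(317)/(1.348e-06) = 5.88 Ω
R₍188₎ = R₍20₎(1 + αΔT) = 5.88 × (1 + 0.0037×168) = 9.535 Ω
P = I²R = (16.3)² × 9.535 = 2530 W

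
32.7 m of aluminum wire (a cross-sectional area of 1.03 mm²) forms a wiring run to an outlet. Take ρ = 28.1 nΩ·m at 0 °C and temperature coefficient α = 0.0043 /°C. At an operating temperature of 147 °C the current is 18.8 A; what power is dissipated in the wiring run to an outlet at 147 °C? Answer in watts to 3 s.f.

ρ = 28.1 nΩ·m = 2.81×10^-8 Ω·m
A = 1.03 mm² = 1.030e-06 m²
R₍0₎ = ρL/A = (2.81×10^-8)(32.7)/(1.030e-06) = 0.8921 Ω
R₍147₎ = R₍0₎(1 + αΔT) = 0.8921 × (1 + 0.0043×147) = 1.456 Ω
P = I²R = (18.8)² × 1.456 = 515 W

515 W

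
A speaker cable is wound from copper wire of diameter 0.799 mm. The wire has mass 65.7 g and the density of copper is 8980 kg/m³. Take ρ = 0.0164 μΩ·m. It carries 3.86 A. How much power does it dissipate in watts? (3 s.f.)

7.11 W

ρ = 0.0164 μΩ·m = 1.64×10^-8 Ω·m
A = π(d/2)² = π(3.9950e-04 m)² = 5.0140e-07 m²
L = m/(density·A) = 0.0657/(8980×5.0140e-07) = 14.59 m
R = ρL/A = (1.64×10^-8)(14.59)/(5.0140e-07) = 0.4773 Ω
P = I²R = (3.86)² × 0.4773 = 7.11 W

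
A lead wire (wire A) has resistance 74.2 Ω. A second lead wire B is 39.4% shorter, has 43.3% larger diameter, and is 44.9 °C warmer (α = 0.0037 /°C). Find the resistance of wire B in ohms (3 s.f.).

25.5 Ω

R ∝ ρL/d² with ρ ∝ (1+αΔT), so R_B/R_A = (1 − 39.4/100) × (1 + 43.3/100)⁻² × (1 + 0.0037×44.9)
= 0.606 × 0.487 × 1.166 = 0.3441
R_B = 0.3441 × 74.2 = 25.5 Ω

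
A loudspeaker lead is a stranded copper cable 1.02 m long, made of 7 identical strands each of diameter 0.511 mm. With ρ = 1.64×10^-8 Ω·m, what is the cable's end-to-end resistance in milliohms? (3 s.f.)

11.7 mΩ

A_strand = π(2.5550e-04 m)² = 2.051e-07 m²
R_strand = ρL/A = (1.64×10^-8)(1.02)/(2.051e-07) = 0.08157 Ω
R_total = R_strand/N = 0.08157/7 = 11.7 mΩ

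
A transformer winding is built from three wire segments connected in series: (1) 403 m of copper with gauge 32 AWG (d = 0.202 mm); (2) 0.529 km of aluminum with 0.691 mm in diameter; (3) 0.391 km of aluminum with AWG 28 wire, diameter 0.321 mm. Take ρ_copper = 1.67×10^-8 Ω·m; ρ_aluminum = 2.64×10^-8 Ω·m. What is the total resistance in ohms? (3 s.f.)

Seg 1: A = π(0.202/2 mm)² = π(1.0100e-04 m)² = 3.205e-08 m²
R_1 = (1.67×10^-8)(403)/(3.205e-08) = 210 Ω
Seg 2: A = π(d/2)² = π(3.4550e-04 m)² = 3.750e-07 m²
R_2 = (2.64×10^-8)(529)/(3.750e-07) = 37.24 Ω
Seg 3: A = π(0.321/2 mm)² = π(1.6050e-04 m)² = 8.093e-08 m²
R_3 = (2.64×10^-8)(391)/(8.093e-08) = 127.6 Ω
R_total = R_1 + R_2 + R_3 = 375 Ω

375 Ω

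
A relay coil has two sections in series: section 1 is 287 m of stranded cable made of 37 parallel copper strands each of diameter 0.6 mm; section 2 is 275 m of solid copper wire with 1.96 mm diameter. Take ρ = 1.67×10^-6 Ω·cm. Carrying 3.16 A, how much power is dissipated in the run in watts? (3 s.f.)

19.8 W

ρ = 1.67×10^-6 Ω·cm = 1.67×10^-8 Ω·m
Section 1: A_strand = π(3.0000e-04)² = 2.827e-07 m²; R₁ = ρL/(N·A_s) = (1.67×10^-8)(287)/(37×2.827e-07) = 0.4581 Ω
Section 2: A = π(d/2)² = π(9.8000e-04 m)² = 3.017e-06 m²
R₂ = (1.67×10^-8)(275)/(3.017e-06) = 1.522 Ω
R = R₁ + R₂ = 1.98 Ω
P = I²R = (3.16)² × 1.98 = 19.8 W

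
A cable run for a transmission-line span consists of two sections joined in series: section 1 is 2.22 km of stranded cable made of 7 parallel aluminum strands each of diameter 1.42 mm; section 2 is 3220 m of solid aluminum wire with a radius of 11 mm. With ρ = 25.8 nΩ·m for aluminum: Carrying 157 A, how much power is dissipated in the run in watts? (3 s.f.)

ρ = 25.8 nΩ·m = 2.58×10^-8 Ω·m
Section 1: A_strand = π(7.1000e-04)² = 1.584e-06 m²; R₁ = ρL/(N·A_s) = (2.58×10^-8)(2220)/(7×1.584e-06) = 5.167 Ω
Section 2: A = πr² = π(1.1000e-02 m)² = 3.801e-04 m²
R₂ = (2.58×10^-8)(3220)/(3.801e-04) = 0.2185 Ω
R = R₁ + R₂ = 5.385 Ω
P = I²R = (157)² × 5.385 = 1.33×10^5 W

1.33×10^5 W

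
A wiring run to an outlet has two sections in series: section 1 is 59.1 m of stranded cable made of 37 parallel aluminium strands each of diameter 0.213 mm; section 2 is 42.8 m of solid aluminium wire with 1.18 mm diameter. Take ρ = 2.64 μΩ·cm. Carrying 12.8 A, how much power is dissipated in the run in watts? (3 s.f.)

ρ = 2.64 μΩ·cm = 2.64×10^-8 Ω·m
Section 1: A_strand = π(1.0650e-04)² = 3.563e-08 m²; R₁ = ρL/(N·A_s) = (2.64×10^-8)(59.1)/(37×3.563e-08) = 1.183 Ω
Section 2: A = π(d/2)² = π(5.9000e-04 m)² = 1.094e-06 m²
R₂ = (2.64×10^-8)(42.8)/(1.094e-06) = 1.033 Ω
R = R₁ + R₂ = 2.217 Ω
P = I²R = (12.8)² × 2.217 = 363 W

363 W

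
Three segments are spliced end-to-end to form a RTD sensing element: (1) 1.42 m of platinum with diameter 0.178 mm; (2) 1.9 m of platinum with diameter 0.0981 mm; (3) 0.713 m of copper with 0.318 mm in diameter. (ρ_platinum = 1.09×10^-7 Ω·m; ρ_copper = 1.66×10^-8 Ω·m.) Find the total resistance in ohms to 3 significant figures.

33.8 Ω

Seg 1: A = π(d/2)² = π(8.9000e-05 m)² = 2.488e-08 m²
R_1 = (1.09×10^-7)(1.42)/(2.488e-08) = 6.22 Ω
Seg 2: A = π(d/2)² = π(4.9050e-05 m)² = 7.558e-09 m²
R_2 = (1.09×10^-7)(1.9)/(7.558e-09) = 27.4 Ω
Seg 3: A = π(d/2)² = π(1.5900e-04 m)² = 7.942e-08 m²
R_3 = (1.66×10^-8)(0.713)/(7.942e-08) = 0.149 Ω
R_total = R_1 + R_2 + R_3 = 33.8 Ω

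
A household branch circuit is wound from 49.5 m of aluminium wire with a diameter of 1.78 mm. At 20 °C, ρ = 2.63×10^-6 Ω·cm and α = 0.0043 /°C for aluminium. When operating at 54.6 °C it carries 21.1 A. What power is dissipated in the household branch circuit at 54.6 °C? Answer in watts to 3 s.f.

268 W

ρ = 2.63×10^-6 Ω·cm = 2.63×10^-8 Ω·m
A = π(d/2)² = π(8.9000e-04 m)² = 2.488e-06 m²
R₍20₎ = ρL/A = (2.63×10^-8)(49.5)/(2.488e-06) = 0.5232 Ω
R₍54.6₎ = R₍20₎(1 + αΔT) = 0.5232 × (1 + 0.0043×34.6) = 0.601 Ω
P = I²R = (21.1)² × 0.601 = 268 W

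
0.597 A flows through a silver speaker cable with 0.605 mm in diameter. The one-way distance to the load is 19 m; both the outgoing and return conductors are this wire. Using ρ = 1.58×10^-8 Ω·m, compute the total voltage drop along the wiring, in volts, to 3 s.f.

A = π(d/2)² = π(3.0250e-04 m)² = 2.875e-07 m²
Total conductor length (both ways) L = 2 × 19 = 38 m
R = ρL/A = (1.58×10^-8)(38)/(2.875e-07) = 2.089 Ω
V = IR = 0.597 × 2.089 = 1.25 V

1.25 V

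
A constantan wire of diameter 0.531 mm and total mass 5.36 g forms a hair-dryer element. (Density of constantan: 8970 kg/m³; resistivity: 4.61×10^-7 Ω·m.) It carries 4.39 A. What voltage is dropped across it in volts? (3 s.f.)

24.7 V

A = π(d/2)² = π(2.6550e-04 m)² = 2.2145e-07 m²
L = m/(density·A) = 0.00536/(8970×2.2145e-07) = 2.698 m
R = ρL/A = (4.61×10^-7)(2.698)/(2.2145e-07) = 5.617 Ω
V = IR = 4.39 × 5.617 = 24.7 V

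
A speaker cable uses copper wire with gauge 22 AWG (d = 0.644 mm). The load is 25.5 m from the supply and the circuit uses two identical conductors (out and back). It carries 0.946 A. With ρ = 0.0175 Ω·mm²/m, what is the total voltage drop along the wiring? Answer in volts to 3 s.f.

2.59 V

ρ = 0.0175 Ω·mm²/m = 1.75×10^-8 Ω·m
A = π(0.644/2 mm)² = π(3.2200e-04 m)² = 3.257e-07 m²
Total conductor length (both ways) L = 2 × 25.5 = 51 m
R = ρL/A = (1.75×10^-8)(51)/(3.257e-07) = 2.74 Ω
V = IR = 0.946 × 2.74 = 2.59 V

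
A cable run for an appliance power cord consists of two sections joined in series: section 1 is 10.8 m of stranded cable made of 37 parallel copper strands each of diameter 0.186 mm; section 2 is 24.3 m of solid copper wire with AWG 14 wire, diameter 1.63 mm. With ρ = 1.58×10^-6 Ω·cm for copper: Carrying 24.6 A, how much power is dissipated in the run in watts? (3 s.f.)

ρ = 1.58×10^-6 Ω·cm = 1.58×10^-8 Ω·m
Section 1: A_strand = π(9.3000e-05)² = 2.717e-08 m²; R₁ = ρL/(N·A_s) = (1.58×10^-8)(10.8)/(37×2.717e-08) = 0.1697 Ω
Section 2: A = π(1.63/2 mm)² = π(8.1500e-04 m)² = 2.087e-06 m²
R₂ = (1.58×10^-8)(24.3)/(2.087e-06) = 0.184 Ω
R = R₁ + R₂ = 0.3537 Ω
P = I²R = (24.6)² × 0.3537 = 214 W

214 W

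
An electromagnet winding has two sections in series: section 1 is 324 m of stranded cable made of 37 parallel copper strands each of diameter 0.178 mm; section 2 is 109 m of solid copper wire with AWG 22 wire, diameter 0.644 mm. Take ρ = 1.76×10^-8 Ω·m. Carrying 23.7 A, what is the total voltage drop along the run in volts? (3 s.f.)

286 V

Section 1: A_strand = π(8.9000e-05)² = 2.488e-08 m²; R₁ = ρL/(N·A_s) = (1.76×10^-8)(324)/(37×2.488e-08) = 6.193 Ω
Section 2: A = π(0.644/2 mm)² = π(3.2200e-04 m)² = 3.257e-07 m²
R₂ = (1.76×10^-8)(109)/(3.257e-07) = 5.889 Ω
R = R₁ + R₂ = 12.08 Ω
V = IR = 23.7 × 12.08 = 286 V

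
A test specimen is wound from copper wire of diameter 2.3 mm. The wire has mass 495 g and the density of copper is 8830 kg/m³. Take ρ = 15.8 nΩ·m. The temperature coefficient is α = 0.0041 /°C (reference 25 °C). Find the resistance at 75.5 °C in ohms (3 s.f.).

ρ = 15.8 nΩ·m = 1.58×10^-8 Ω·m
A = π(d/2)² = π(1.1500e-03 m)² = 4.1548e-06 m²
L = m/(density·A) = 0.495/(8830×4.1548e-06) = 13.49 m
R = ρL/A = (1.58×10^-8)(13.49)/(4.1548e-06) = 0.05131 Ω
R(75.5 °C) = 0.05131 × (1 + 0.0041×50.5) = 0.0619 Ω

0.0619 Ω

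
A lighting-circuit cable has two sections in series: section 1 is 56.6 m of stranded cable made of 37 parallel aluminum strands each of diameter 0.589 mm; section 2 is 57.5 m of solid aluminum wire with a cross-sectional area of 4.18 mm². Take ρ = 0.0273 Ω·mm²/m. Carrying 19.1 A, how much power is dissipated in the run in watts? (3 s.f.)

193 W

ρ = 0.0273 Ω·mm²/m = 2.73×10^-8 Ω·m
Section 1: A_strand = π(2.9450e-04)² = 2.725e-07 m²; R₁ = ρL/(N·A_s) = (2.73×10^-8)(56.6)/(37×2.725e-07) = 0.1533 Ω
Section 2: A = 4.18 mm² = 4.180e-06 m²
R₂ = (2.73×10^-8)(57.5)/(4.180e-06) = 0.3755 Ω
R = R₁ + R₂ = 0.5288 Ω
P = I²R = (19.1)² × 0.5288 = 193 W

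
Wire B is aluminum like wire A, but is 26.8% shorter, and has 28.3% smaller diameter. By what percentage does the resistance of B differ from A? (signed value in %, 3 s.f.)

42.4%

R ∝ L/d², so R_B/R_A = (1 − 26.8/100) × (1 − 28.3/100)⁻²
= 0.732 × 1.945 = 1.424
(R_B − R_A)/R_A = 1.424 − 1 = 42.4%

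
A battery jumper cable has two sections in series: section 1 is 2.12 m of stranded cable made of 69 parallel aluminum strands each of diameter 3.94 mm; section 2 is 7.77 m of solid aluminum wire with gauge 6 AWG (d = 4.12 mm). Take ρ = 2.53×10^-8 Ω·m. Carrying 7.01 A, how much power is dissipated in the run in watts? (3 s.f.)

Section 1: A_strand = π(1.9700e-03)² = 1.219e-05 m²; R₁ = ρL/(N·A_s) = (2.53×10^-8)(2.12)/(69×1.219e-05) = 6.376×10^-5 Ω
Section 2: A = π(4.12/2 mm)² = π(2.0600e-03 m)² = 1.333e-05 m²
R₂ = (2.53×10^-8)(7.77)/(1.333e-05) = 0.01475 Ω
R = R₁ + R₂ = 0.01481 Ω
P = I²R = (7.01)² × 0.01481 = 0.728 W

0.728 W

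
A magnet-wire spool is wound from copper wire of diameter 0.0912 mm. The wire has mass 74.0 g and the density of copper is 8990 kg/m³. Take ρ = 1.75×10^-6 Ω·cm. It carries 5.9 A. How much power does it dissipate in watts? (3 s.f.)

ρ = 1.75×10^-6 Ω·cm = 1.75×10^-8 Ω·m
A = π(d/2)² = π(4.5600e-05 m)² = 6.5325e-09 m²
L = m/(density·A) = 0.074/(8990×6.5325e-09) = 1260 m
R = ρL/A = (1.75×10^-8)(1260)/(6.5325e-09) = 3376 Ω
P = I²R = (5.9)² × 3376 = 1.18×10^5 W

1.18×10^5 W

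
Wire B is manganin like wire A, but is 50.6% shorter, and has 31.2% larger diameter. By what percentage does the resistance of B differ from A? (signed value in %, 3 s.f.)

-71.3%

R ∝ L/d², so R_B/R_A = (1 − 50.6/100) × (1 + 31.2/100)⁻²
= 0.494 × 0.5809 = 0.287
(R_B − R_A)/R_A = 0.287 − 1 = -71.3%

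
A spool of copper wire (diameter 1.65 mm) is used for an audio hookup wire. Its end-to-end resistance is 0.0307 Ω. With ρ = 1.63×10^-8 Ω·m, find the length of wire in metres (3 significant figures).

A = π(d/2)² = π(8.2500e-04 m)² = 2.138e-06 m²
L = RA/ρ = (0.0307)(2.138e-06)/(1.63×10^-8) = 4.03 m

4.03 m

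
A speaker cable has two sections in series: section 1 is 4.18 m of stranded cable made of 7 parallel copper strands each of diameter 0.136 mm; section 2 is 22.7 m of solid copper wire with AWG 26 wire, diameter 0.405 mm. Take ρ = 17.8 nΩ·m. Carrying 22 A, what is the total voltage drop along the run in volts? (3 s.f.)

85.1 V

ρ = 17.8 nΩ·m = 1.78×10^-8 Ω·m
Section 1: A_strand = π(6.8000e-05)² = 1.453e-08 m²; R₁ = ρL/(N·A_s) = (1.78×10^-8)(4.18)/(7×1.453e-08) = 0.7317 Ω
Section 2: A = π(0.405/2 mm)² = π(2.0250e-04 m)² = 1.288e-07 m²
R₂ = (1.78×10^-8)(22.7)/(1.288e-07) = 3.137 Ω
R = R₁ + R₂ = 3.868 Ω
V = IR = 22 × 3.868 = 85.1 V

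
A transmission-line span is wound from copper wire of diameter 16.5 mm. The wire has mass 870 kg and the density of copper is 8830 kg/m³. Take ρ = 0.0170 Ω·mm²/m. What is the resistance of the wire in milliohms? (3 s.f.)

ρ = 0.0170 Ω·mm²/m = 1.70×10^-8 Ω·m
A = π(d/2)² = π(8.2500e-03 m)² = 2.1382e-04 m²
L = m/(density·A) = 870/(8830×2.1382e-04) = 460.8 m
R = ρL/A = (1.70×10^-8)(460.8)/(2.1382e-04) = 36.6 mΩ

36.6 mΩ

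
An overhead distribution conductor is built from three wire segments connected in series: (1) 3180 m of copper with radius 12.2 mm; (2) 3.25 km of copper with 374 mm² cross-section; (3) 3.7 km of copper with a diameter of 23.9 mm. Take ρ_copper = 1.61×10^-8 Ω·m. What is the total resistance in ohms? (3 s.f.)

Seg 1: A = πr² = π(1.2200e-02 m)² = 4.676e-04 m²
R_1 = (1.61×10^-8)(3180)/(4.676e-04) = 0.1095 Ω
Seg 2: A = 374 mm² = 3.740e-04 m²
R_2 = (1.61×10^-8)(3250)/(3.740e-04) = 0.1399 Ω
Seg 3: A = π(d/2)² = π(1.1950e-02 m)² = 4.486e-04 m²
R_3 = (1.61×10^-8)(3700)/(4.486e-04) = 0.1328 Ω
R_total = R_1 + R_2 + R_3 = 0.382 Ω

0.382 Ω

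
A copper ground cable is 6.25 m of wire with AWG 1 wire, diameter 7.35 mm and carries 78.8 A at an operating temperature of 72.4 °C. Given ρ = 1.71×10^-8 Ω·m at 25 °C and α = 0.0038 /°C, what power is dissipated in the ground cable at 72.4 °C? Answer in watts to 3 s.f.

18.5 W

A = π(7.35/2 mm)² = π(3.6750e-03 m)² = 4.243e-05 m²
R₍25₎ = ρL/A = (1.71×10^-8)(6.25)/(4.243e-05) = 0.002519 Ω
R₍72.4₎ = R₍25₎(1 + αΔT) = 0.002519 × (1 + 0.0038×47.4) = 0.002973 Ω
P = I²R = (78.8)² × 0.002973 = 18.5 W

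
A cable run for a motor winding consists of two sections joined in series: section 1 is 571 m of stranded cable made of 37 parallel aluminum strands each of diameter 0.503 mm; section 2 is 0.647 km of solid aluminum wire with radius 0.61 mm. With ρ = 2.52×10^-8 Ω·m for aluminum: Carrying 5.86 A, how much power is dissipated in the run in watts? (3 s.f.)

546 W

Section 1: A_strand = π(2.5150e-04)² = 1.987e-07 m²; R₁ = ρL/(N·A_s) = (2.52×10^-8)(571)/(37×1.987e-07) = 1.957 Ω
Section 2: A = πr² = π(6.1000e-04 m)² = 1.169e-06 m²
R₂ = (2.52×10^-8)(647)/(1.169e-06) = 13.95 Ω
R = R₁ + R₂ = 15.9 Ω
P = I²R = (5.86)² × 15.9 = 546 W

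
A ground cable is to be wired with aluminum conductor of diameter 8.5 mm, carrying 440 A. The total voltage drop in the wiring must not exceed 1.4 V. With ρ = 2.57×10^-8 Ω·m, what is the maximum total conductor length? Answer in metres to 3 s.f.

A = π(d/2)² = π(4.2500e-03 m)² = 5.675e-05 m²
L_max = V_max·A/(1·ρI) = (1.4)(5.675e-05)/(2.57×10^-8×440) = 7.03 m

7.03 m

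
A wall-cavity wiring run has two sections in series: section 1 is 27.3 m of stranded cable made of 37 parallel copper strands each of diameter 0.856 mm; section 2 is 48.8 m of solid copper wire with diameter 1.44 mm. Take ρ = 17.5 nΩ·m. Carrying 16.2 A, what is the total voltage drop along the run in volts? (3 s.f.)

ρ = 17.5 nΩ·m = 1.75×10^-8 Ω·m
Section 1: A_strand = π(4.2800e-04)² = 5.755e-07 m²; R₁ = ρL/(N·A_s) = (1.75×10^-8)(27.3)/(37×5.755e-07) = 0.02244 Ω
Section 2: A = π(d/2)² = π(7.2000e-04 m)² = 1.629e-06 m²
R₂ = (1.75×10^-8)(48.8)/(1.629e-06) = 0.5244 Ω
R = R₁ + R₂ = 0.5468 Ω
V = IR = 16.2 × 0.5468 = 8.86 V

8.86 V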